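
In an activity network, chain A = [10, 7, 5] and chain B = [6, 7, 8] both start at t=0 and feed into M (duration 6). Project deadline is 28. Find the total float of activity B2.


Forward pass: ES(B2) = sum of predecessors on chain B = 6
EF = ES + duration = 6 + 7 = 13
Backward pass: LF(M) = deadline = 28; LS(M) = 28 - 6 = 22
LF(B2) = LS(M) - sum(successors on chain B) = 22 - 8 = 14
LS = LF - duration = 14 - 7 = 7
Total float = LS - ES = 7 - 6 = 1

1


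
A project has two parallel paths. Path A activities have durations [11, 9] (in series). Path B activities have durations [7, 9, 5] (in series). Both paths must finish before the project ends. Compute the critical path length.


Path A total = 11 + 9 = 20
Path B total = 7 + 9 + 5 = 21
Critical path = longest path = max(20, 21) = 21

21


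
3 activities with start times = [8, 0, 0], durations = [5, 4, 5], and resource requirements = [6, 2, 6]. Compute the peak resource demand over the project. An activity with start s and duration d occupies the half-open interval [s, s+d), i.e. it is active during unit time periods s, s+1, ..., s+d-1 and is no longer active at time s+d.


Each activity i is active on [start_i, start_i + duration_i).
Compute total resource usage per time slot:
  t=0: active resources = [2, 6], total = 8
  t=1: active resources = [2, 6], total = 8
  t=2: active resources = [2, 6], total = 8
  t=3: active resources = [2, 6], total = 8
  t=4: active resources = [6], total = 6
  t=5: active resources = [], total = 0
  t=6: active resources = [], total = 0
  t=7: active resources = [], total = 0
  t=8: active resources = [6], total = 6
  t=9: active resources = [6], total = 6
  t=10: active resources = [6], total = 6
  t=11: active resources = [6], total = 6
  t=12: active resources = [6], total = 6
Peak resource demand = 8

8


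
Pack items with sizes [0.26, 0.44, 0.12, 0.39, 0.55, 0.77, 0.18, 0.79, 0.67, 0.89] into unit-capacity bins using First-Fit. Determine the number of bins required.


Place items sequentially using First-Fit:
  Item 0.26 -> new Bin 1
  Item 0.44 -> Bin 1 (now 0.7)
  Item 0.12 -> Bin 1 (now 0.82)
  Item 0.39 -> new Bin 2
  Item 0.55 -> Bin 2 (now 0.94)
  Item 0.77 -> new Bin 3
  Item 0.18 -> Bin 1 (now 1.0)
  Item 0.79 -> new Bin 4
  Item 0.67 -> new Bin 5
  Item 0.89 -> new Bin 6
Total bins used = 6

6


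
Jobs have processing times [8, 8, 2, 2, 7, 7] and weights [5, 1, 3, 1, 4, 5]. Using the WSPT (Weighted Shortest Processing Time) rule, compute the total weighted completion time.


Compute p/w ratios and sort ascending (WSPT): [(2, 3), (7, 5), (8, 5), (7, 4), (2, 1), (8, 1)]
Compute weighted completion times:
  Job (p=2,w=3): C=2, w*C=3*2=6
  Job (p=7,w=5): C=9, w*C=5*9=45
  Job (p=8,w=5): C=17, w*C=5*17=85
  Job (p=7,w=4): C=24, w*C=4*24=96
  Job (p=2,w=1): C=26, w*C=1*26=26
  Job (p=8,w=1): C=34, w*C=1*34=34
Total weighted completion time = 292

292


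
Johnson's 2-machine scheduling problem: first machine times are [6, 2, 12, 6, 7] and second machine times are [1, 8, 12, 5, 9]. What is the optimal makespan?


Apply Johnson's rule:
  Group 1 (a <= b): [(2, 2, 8), (5, 7, 9), (3, 12, 12)]
  Group 2 (a > b): [(4, 6, 5), (1, 6, 1)]
Optimal job order: [2, 5, 3, 4, 1]
Schedule:
  Job 2: M1 done at 2, M2 done at 10
  Job 5: M1 done at 9, M2 done at 19
  Job 3: M1 done at 21, M2 done at 33
  Job 4: M1 done at 27, M2 done at 38
  Job 1: M1 done at 33, M2 done at 39
Makespan = 39

39


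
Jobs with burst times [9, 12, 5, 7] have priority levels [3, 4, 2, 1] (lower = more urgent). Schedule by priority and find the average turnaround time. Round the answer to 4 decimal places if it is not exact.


Sort by priority (ascending = highest first):
Order: [(1, 7), (2, 5), (3, 9), (4, 12)]
Completion times:
  Priority 1, burst=7, C=7
  Priority 2, burst=5, C=12
  Priority 3, burst=9, C=21
  Priority 4, burst=12, C=33
Average turnaround = 73/4 = 18.25

18.25


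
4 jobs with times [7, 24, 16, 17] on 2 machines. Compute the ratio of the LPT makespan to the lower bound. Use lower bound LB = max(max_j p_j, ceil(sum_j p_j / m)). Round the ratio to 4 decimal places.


LPT order: [24, 17, 16, 7]
Machine loads after assignment: [31, 33]
LPT makespan = 33
Lower bound = max(max_job, ceil(total/2)) = max(24, 32) = 32
Ratio = 33 / 32 = 1.0313

1.0313


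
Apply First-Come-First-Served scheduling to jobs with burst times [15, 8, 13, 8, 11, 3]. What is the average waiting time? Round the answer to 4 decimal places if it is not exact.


FCFS order (as given): [15, 8, 13, 8, 11, 3]
Waiting times:
  Job 1: wait = 0
  Job 2: wait = 15
  Job 3: wait = 23
  Job 4: wait = 36
  Job 5: wait = 44
  Job 6: wait = 55
Sum of waiting times = 173
Average waiting time = 173/6 = 28.8333

28.8333


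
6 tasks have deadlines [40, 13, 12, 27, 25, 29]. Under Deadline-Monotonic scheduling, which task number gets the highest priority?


Sort tasks by relative deadline (ascending):
  Task 3: deadline = 12
  Task 2: deadline = 13
  Task 5: deadline = 25
  Task 4: deadline = 27
  Task 6: deadline = 29
  Task 1: deadline = 40
Priority order (highest first): [3, 2, 5, 4, 6, 1]
Highest priority task = 3

3


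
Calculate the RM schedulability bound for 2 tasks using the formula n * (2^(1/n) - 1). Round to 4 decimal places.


Compute 2^(1/2) = 1.4142135624
Subtract 1: 1.4142135624 - 1 = 0.4142135624
Multiply by n: 2 * 0.4142135624 = 0.8284271248
Round to 4 dp: 0.8284

0.8284


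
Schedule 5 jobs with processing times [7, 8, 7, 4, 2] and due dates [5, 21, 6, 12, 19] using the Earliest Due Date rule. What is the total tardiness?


Sort by due date (EDD order): [(7, 5), (7, 6), (4, 12), (2, 19), (8, 21)]
Compute completion times and tardiness:
  Job 1: p=7, d=5, C=7, tardiness=max(0,7-5)=2
  Job 2: p=7, d=6, C=14, tardiness=max(0,14-6)=8
  Job 3: p=4, d=12, C=18, tardiness=max(0,18-12)=6
  Job 4: p=2, d=19, C=20, tardiness=max(0,20-19)=1
  Job 5: p=8, d=21, C=28, tardiness=max(0,28-21)=7
Total tardiness = 24

24


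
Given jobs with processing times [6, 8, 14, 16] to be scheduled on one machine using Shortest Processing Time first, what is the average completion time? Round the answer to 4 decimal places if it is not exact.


Sort jobs by processing time (SPT order): [6, 8, 14, 16]
Compute completion times sequentially:
  Job 1: processing = 6, completes at 6
  Job 2: processing = 8, completes at 14
  Job 3: processing = 14, completes at 28
  Job 4: processing = 16, completes at 44
Sum of completion times = 92
Average completion time = 92/4 = 23.0

23.0


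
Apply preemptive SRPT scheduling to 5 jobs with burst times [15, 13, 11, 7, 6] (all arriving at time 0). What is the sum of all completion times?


Since all jobs arrive at t=0, SRPT equals SPT ordering.
SPT order: [6, 7, 11, 13, 15]
Completion times:
  Job 1: p=6, C=6
  Job 2: p=7, C=13
  Job 3: p=11, C=24
  Job 4: p=13, C=37
  Job 5: p=15, C=52
Total completion time = 6 + 13 + 24 + 37 + 52 = 132

132


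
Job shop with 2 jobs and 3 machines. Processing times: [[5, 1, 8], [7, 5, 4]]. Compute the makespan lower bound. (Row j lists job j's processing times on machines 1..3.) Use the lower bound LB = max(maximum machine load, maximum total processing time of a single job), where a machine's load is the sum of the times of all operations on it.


Machine loads:
  Machine 1: 5 + 7 = 12
  Machine 2: 1 + 5 = 6
  Machine 3: 8 + 4 = 12
Max machine load = 12
Job totals:
  Job 1: 14
  Job 2: 16
Max job total = 16
Lower bound = max(12, 16) = 16

16


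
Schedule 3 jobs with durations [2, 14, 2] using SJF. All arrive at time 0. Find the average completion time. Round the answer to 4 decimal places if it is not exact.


SJF order (ascending): [2, 2, 14]
Completion times:
  Job 1: burst=2, C=2
  Job 2: burst=2, C=4
  Job 3: burst=14, C=18
Average completion = 24/3 = 8.0

8.0


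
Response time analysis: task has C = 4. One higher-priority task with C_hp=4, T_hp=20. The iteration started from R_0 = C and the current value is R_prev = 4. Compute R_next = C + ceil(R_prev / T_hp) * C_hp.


R_next = C + ceil(R_prev / T_hp) * C_hp
ceil(4 / 20) = ceil(0.2) = 1
Interference = 1 * 4 = 4
R_next = 4 + 4 = 8

8


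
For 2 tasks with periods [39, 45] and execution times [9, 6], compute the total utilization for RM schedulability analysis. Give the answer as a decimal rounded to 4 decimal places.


Compute individual utilizations (exact fractions):
  Task 1: C/T = 9/39 = 3/13 (approx. 0.2308)
  Task 2: C/T = 6/45 = 2/15 (approx. 0.1333)
Total utilization U = 3/13 + 2/15 = 71/195
Rounded to 4 decimal places: U = 0.3641
RM (Liu & Layland) bound for 2 tasks = 0.828427; compare with U = 71/195 (approx. 0.364103)
U <= bound, so schedulable by RM sufficient condition.

0.3641


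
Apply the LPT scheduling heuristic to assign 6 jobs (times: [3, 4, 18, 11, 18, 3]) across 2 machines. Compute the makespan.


Sort jobs in decreasing order (LPT): [18, 18, 11, 4, 3, 3]
Assign each job to the least loaded machine:
  Machine 1: jobs [18, 11], load = 29
  Machine 2: jobs [18, 4, 3, 3], load = 28
Makespan = max load = 29

29


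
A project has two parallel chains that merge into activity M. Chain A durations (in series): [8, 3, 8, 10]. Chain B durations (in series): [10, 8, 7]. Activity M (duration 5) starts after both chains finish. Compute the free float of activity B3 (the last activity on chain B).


ES(B3) = sum of predecessors on chain B = 18
EF(B3) = ES + duration = 18 + 7 = 25
Successor of B3 is M. ES(M) = max(sum(A), sum(B)) = max(29, 25) = 29
Free float = ES(successor) - EF(current) = 29 - 25 = 4

4


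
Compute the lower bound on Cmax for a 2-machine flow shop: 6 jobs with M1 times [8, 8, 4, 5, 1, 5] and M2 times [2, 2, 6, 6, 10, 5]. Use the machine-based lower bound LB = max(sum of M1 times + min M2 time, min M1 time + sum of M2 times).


LB1 = sum(M1 times) + min(M2 times) = 31 + 2 = 33
LB2 = min(M1 times) + sum(M2 times) = 1 + 31 = 32
Lower bound = max(LB1, LB2) = max(33, 32) = 33

33


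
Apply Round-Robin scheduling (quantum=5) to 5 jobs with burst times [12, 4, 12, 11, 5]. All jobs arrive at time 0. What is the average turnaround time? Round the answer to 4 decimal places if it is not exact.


Time quantum = 5
Execution trace:
  J1 runs 5 units, time = 5
  J2 runs 4 units, time = 9
  J3 runs 5 units, time = 14
  J4 runs 5 units, time = 19
  J5 runs 5 units, time = 24
  J1 runs 5 units, time = 29
  J3 runs 5 units, time = 34
  J4 runs 5 units, time = 39
  J1 runs 2 units, time = 41
  J3 runs 2 units, time = 43
  J4 runs 1 units, time = 44
Finish times: [41, 9, 43, 44, 24]
Average turnaround = 161/5 = 32.2

32.2


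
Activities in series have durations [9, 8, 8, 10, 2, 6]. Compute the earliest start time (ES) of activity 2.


Activity 2 starts after activities 1 through 1 complete.
Predecessor durations: [9]
ES = 9 = 9

9


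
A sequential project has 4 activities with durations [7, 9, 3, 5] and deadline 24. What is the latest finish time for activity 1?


LF(activity 1) = deadline - sum of successor durations
Successors: activities 2 through 4 with durations [9, 3, 5]
Sum of successor durations = 17
LF = 24 - 17 = 7

7


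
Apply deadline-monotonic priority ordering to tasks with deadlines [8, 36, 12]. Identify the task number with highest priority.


Sort tasks by relative deadline (ascending):
  Task 1: deadline = 8
  Task 3: deadline = 12
  Task 2: deadline = 36
Priority order (highest first): [1, 3, 2]
Highest priority task = 1

1


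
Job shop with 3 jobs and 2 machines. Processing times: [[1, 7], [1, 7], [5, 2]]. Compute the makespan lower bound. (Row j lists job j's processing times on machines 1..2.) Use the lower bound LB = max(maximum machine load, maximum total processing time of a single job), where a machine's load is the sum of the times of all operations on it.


Machine loads:
  Machine 1: 1 + 1 + 5 = 7
  Machine 2: 7 + 7 + 2 = 16
Max machine load = 16
Job totals:
  Job 1: 8
  Job 2: 8
  Job 3: 7
Max job total = 8
Lower bound = max(16, 8) = 16

16


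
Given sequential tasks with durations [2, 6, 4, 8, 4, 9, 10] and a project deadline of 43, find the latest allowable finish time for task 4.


LF(activity 4) = deadline - sum of successor durations
Successors: activities 5 through 7 with durations [4, 9, 10]
Sum of successor durations = 23
LF = 43 - 23 = 20

20


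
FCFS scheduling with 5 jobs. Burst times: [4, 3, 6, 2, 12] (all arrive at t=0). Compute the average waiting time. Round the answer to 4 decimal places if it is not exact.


FCFS order (as given): [4, 3, 6, 2, 12]
Waiting times:
  Job 1: wait = 0
  Job 2: wait = 4
  Job 3: wait = 7
  Job 4: wait = 13
  Job 5: wait = 15
Sum of waiting times = 39
Average waiting time = 39/5 = 7.8

7.8


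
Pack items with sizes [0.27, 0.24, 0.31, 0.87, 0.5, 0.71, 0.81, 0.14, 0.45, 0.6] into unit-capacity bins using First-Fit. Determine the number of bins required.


Place items sequentially using First-Fit:
  Item 0.27 -> new Bin 1
  Item 0.24 -> Bin 1 (now 0.51)
  Item 0.31 -> Bin 1 (now 0.82)
  Item 0.87 -> new Bin 2
  Item 0.5 -> new Bin 3
  Item 0.71 -> new Bin 4
  Item 0.81 -> new Bin 5
  Item 0.14 -> Bin 1 (now 0.96)
  Item 0.45 -> Bin 3 (now 0.95)
  Item 0.6 -> new Bin 6
Total bins used = 6

6


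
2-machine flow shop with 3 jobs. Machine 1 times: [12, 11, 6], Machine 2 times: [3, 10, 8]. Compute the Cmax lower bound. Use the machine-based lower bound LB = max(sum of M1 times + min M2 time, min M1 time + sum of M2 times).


LB1 = sum(M1 times) + min(M2 times) = 29 + 3 = 32
LB2 = min(M1 times) + sum(M2 times) = 6 + 21 = 27
Lower bound = max(LB1, LB2) = max(32, 27) = 32

32


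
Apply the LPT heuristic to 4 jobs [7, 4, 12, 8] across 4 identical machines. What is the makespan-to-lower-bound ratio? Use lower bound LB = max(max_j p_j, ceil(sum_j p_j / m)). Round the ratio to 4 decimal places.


LPT order: [12, 8, 7, 4]
Machine loads after assignment: [12, 8, 7, 4]
LPT makespan = 12
Lower bound = max(max_job, ceil(total/4)) = max(12, 8) = 12
Ratio = 12 / 12 = 1.0

1.0


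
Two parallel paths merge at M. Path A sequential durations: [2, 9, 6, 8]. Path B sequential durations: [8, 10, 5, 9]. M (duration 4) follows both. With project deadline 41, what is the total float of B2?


Forward pass: ES(B2) = sum of predecessors on chain B = 8
EF = ES + duration = 8 + 10 = 18
Backward pass: LF(M) = deadline = 41; LS(M) = 41 - 4 = 37
LF(B2) = LS(M) - sum(successors on chain B) = 37 - 14 = 23
LS = LF - duration = 23 - 10 = 13
Total float = LS - ES = 13 - 8 = 5

5


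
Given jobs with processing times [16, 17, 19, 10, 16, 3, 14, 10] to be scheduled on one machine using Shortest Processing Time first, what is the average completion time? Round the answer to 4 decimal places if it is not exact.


Sort jobs by processing time (SPT order): [3, 10, 10, 14, 16, 16, 17, 19]
Compute completion times sequentially:
  Job 1: processing = 3, completes at 3
  Job 2: processing = 10, completes at 13
  Job 3: processing = 10, completes at 23
  Job 4: processing = 14, completes at 37
  Job 5: processing = 16, completes at 53
  Job 6: processing = 16, completes at 69
  Job 7: processing = 17, completes at 86
  Job 8: processing = 19, completes at 105
Sum of completion times = 389
Average completion time = 389/8 = 48.625

48.625


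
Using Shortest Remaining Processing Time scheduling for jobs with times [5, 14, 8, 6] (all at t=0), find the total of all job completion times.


Since all jobs arrive at t=0, SRPT equals SPT ordering.
SPT order: [5, 6, 8, 14]
Completion times:
  Job 1: p=5, C=5
  Job 2: p=6, C=11
  Job 3: p=8, C=19
  Job 4: p=14, C=33
Total completion time = 5 + 11 + 19 + 33 = 68

68


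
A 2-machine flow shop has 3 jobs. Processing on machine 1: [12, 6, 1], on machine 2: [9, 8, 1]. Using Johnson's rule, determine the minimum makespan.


Apply Johnson's rule:
  Group 1 (a <= b): [(3, 1, 1), (2, 6, 8)]
  Group 2 (a > b): [(1, 12, 9)]
Optimal job order: [3, 2, 1]
Schedule:
  Job 3: M1 done at 1, M2 done at 2
  Job 2: M1 done at 7, M2 done at 15
  Job 1: M1 done at 19, M2 done at 28
Makespan = 28

28


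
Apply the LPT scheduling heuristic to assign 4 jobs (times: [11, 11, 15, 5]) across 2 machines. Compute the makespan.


Sort jobs in decreasing order (LPT): [15, 11, 11, 5]
Assign each job to the least loaded machine:
  Machine 1: jobs [15, 5], load = 20
  Machine 2: jobs [11, 11], load = 22
Makespan = max load = 22

22


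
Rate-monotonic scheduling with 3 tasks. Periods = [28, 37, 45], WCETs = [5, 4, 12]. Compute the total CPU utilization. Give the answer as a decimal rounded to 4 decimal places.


Compute individual utilizations (exact fractions):
  Task 1: C/T = 5/28 (approx. 0.1786)
  Task 2: C/T = 4/37 (approx. 0.1081)
  Task 3: C/T = 12/45 = 4/15 (approx. 0.2667)
Total utilization U = 5/28 + 4/37 + 4/15 = 8599/15540
Rounded to 4 decimal places: U = 0.5533
RM (Liu & Layland) bound for 3 tasks = 0.779763; compare with U = 8599/15540 (approx. 0.553346)
U <= bound, so schedulable by RM sufficient condition.

0.5533


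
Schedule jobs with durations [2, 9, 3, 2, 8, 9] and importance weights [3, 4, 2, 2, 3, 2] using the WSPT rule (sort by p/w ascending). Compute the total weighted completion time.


Compute p/w ratios and sort ascending (WSPT): [(2, 3), (2, 2), (3, 2), (9, 4), (8, 3), (9, 2)]
Compute weighted completion times:
  Job (p=2,w=3): C=2, w*C=3*2=6
  Job (p=2,w=2): C=4, w*C=2*4=8
  Job (p=3,w=2): C=7, w*C=2*7=14
  Job (p=9,w=4): C=16, w*C=4*16=64
  Job (p=8,w=3): C=24, w*C=3*24=72
  Job (p=9,w=2): C=33, w*C=2*33=66
Total weighted completion time = 230

230


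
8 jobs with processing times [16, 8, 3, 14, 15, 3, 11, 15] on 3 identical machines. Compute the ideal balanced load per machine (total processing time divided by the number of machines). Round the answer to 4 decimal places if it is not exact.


Total processing time = 16 + 8 + 3 + 14 + 15 + 3 + 11 + 15 = 85
Number of machines = 3
Ideal balanced load = 85 / 3 = 28.3333

28.3333


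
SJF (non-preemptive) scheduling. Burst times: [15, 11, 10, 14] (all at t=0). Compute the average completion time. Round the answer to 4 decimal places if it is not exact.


SJF order (ascending): [10, 11, 14, 15]
Completion times:
  Job 1: burst=10, C=10
  Job 2: burst=11, C=21
  Job 3: burst=14, C=35
  Job 4: burst=15, C=50
Average completion = 116/4 = 29.0

29.0


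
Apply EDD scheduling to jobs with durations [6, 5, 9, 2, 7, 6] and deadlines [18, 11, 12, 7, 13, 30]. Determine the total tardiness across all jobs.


Sort by due date (EDD order): [(2, 7), (5, 11), (9, 12), (7, 13), (6, 18), (6, 30)]
Compute completion times and tardiness:
  Job 1: p=2, d=7, C=2, tardiness=max(0,2-7)=0
  Job 2: p=5, d=11, C=7, tardiness=max(0,7-11)=0
  Job 3: p=9, d=12, C=16, tardiness=max(0,16-12)=4
  Job 4: p=7, d=13, C=23, tardiness=max(0,23-13)=10
  Job 5: p=6, d=18, C=29, tardiness=max(0,29-18)=11
  Job 6: p=6, d=30, C=35, tardiness=max(0,35-30)=5
Total tardiness = 30

30


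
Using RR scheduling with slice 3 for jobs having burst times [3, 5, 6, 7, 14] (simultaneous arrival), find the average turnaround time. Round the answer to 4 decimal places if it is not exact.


Time quantum = 3
Execution trace:
  J1 runs 3 units, time = 3
  J2 runs 3 units, time = 6
  J3 runs 3 units, time = 9
  J4 runs 3 units, time = 12
  J5 runs 3 units, time = 15
  J2 runs 2 units, time = 17
  J3 runs 3 units, time = 20
  J4 runs 3 units, time = 23
  J5 runs 3 units, time = 26
  J4 runs 1 units, time = 27
  J5 runs 3 units, time = 30
  J5 runs 3 units, time = 33
  J5 runs 2 units, time = 35
Finish times: [3, 17, 20, 27, 35]
Average turnaround = 102/5 = 20.4

20.4


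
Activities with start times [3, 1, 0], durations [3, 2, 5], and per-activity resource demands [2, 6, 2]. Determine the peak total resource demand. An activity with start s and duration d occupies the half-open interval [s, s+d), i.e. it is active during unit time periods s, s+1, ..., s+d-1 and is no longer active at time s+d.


Each activity i is active on [start_i, start_i + duration_i).
Compute total resource usage per time slot:
  t=0: active resources = [2], total = 2
  t=1: active resources = [6, 2], total = 8
  t=2: active resources = [6, 2], total = 8
  t=3: active resources = [2, 2], total = 4
  t=4: active resources = [2, 2], total = 4
  t=5: active resources = [2], total = 2
Peak resource demand = 8

8


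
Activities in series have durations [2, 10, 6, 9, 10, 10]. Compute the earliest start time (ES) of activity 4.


Activity 4 starts after activities 1 through 3 complete.
Predecessor durations: [2, 10, 6]
ES = 2 + 10 + 6 = 18

18


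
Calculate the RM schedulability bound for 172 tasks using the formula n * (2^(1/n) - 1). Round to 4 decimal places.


Compute 2^(1/172) = 1.0040380565
Subtract 1: 1.0040380565 - 1 = 0.0040380565
Multiply by n: 172 * 0.0040380565 = 0.6945457180
Round to 4 dp: 0.6945

0.6945


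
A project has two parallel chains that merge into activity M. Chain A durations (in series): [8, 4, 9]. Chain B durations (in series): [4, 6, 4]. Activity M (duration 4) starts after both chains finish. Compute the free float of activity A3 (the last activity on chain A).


ES(A3) = sum of predecessors on chain A = 12
EF(A3) = ES + duration = 12 + 9 = 21
Successor of A3 is M. ES(M) = max(sum(A), sum(B)) = max(21, 14) = 21
Free float = ES(successor) - EF(current) = 21 - 21 = 0

0


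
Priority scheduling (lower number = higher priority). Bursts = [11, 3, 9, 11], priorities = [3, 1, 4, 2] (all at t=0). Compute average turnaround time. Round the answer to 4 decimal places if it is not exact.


Sort by priority (ascending = highest first):
Order: [(1, 3), (2, 11), (3, 11), (4, 9)]
Completion times:
  Priority 1, burst=3, C=3
  Priority 2, burst=11, C=14
  Priority 3, burst=11, C=25
  Priority 4, burst=9, C=34
Average turnaround = 76/4 = 19.0

19.0


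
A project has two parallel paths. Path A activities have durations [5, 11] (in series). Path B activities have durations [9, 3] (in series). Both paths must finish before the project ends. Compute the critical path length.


Path A total = 5 + 11 = 16
Path B total = 9 + 3 = 12
Critical path = longest path = max(16, 12) = 16

16


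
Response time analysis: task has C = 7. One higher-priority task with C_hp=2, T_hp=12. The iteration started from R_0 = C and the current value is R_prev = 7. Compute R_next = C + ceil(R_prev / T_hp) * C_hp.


R_next = C + ceil(R_prev / T_hp) * C_hp
ceil(7 / 12) = ceil(0.5833) = 1
Interference = 1 * 2 = 2
R_next = 7 + 2 = 9

9


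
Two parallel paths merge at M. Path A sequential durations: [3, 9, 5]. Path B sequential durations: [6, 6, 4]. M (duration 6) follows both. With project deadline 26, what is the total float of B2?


Forward pass: ES(B2) = sum of predecessors on chain B = 6
EF = ES + duration = 6 + 6 = 12
Backward pass: LF(M) = deadline = 26; LS(M) = 26 - 6 = 20
LF(B2) = LS(M) - sum(successors on chain B) = 20 - 4 = 16
LS = LF - duration = 16 - 6 = 10
Total float = LS - ES = 10 - 6 = 4

4


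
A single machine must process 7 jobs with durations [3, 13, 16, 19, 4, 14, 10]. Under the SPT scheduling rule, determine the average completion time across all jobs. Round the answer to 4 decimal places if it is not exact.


Sort jobs by processing time (SPT order): [3, 4, 10, 13, 14, 16, 19]
Compute completion times sequentially:
  Job 1: processing = 3, completes at 3
  Job 2: processing = 4, completes at 7
  Job 3: processing = 10, completes at 17
  Job 4: processing = 13, completes at 30
  Job 5: processing = 14, completes at 44
  Job 6: processing = 16, completes at 60
  Job 7: processing = 19, completes at 79
Sum of completion times = 240
Average completion time = 240/7 = 34.2857

34.2857


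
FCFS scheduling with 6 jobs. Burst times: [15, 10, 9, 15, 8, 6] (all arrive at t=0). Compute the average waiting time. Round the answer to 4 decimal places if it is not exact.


FCFS order (as given): [15, 10, 9, 15, 8, 6]
Waiting times:
  Job 1: wait = 0
  Job 2: wait = 15
  Job 3: wait = 25
  Job 4: wait = 34
  Job 5: wait = 49
  Job 6: wait = 57
Sum of waiting times = 180
Average waiting time = 180/6 = 30.0

30.0


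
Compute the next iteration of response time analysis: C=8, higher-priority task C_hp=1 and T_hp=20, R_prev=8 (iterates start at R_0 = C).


R_next = C + ceil(R_prev / T_hp) * C_hp
ceil(8 / 20) = ceil(0.4) = 1
Interference = 1 * 1 = 1
R_next = 8 + 1 = 9

9


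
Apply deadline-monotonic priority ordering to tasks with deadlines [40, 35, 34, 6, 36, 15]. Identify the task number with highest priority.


Sort tasks by relative deadline (ascending):
  Task 4: deadline = 6
  Task 6: deadline = 15
  Task 3: deadline = 34
  Task 2: deadline = 35
  Task 5: deadline = 36
  Task 1: deadline = 40
Priority order (highest first): [4, 6, 3, 2, 5, 1]
Highest priority task = 4

4


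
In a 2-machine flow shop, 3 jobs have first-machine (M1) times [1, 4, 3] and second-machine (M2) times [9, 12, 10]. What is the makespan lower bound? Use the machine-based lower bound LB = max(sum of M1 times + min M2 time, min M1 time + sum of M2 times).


LB1 = sum(M1 times) + min(M2 times) = 8 + 9 = 17
LB2 = min(M1 times) + sum(M2 times) = 1 + 31 = 32
Lower bound = max(LB1, LB2) = max(17, 32) = 32

32


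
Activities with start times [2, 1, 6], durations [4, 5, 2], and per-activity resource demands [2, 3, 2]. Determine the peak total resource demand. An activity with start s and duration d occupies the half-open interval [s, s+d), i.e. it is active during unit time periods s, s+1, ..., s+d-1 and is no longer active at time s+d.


Each activity i is active on [start_i, start_i + duration_i).
Compute total resource usage per time slot:
  t=0: active resources = [], total = 0
  t=1: active resources = [3], total = 3
  t=2: active resources = [2, 3], total = 5
  t=3: active resources = [2, 3], total = 5
  t=4: active resources = [2, 3], total = 5
  t=5: active resources = [2, 3], total = 5
  t=6: active resources = [2], total = 2
  t=7: active resources = [2], total = 2
Peak resource demand = 5

5


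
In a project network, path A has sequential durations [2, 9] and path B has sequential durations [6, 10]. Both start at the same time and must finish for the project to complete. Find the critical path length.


Path A total = 2 + 9 = 11
Path B total = 6 + 10 = 16
Critical path = longest path = max(11, 16) = 16

16


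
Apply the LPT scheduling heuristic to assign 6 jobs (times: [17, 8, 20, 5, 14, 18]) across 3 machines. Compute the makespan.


Sort jobs in decreasing order (LPT): [20, 18, 17, 14, 8, 5]
Assign each job to the least loaded machine:
  Machine 1: jobs [20, 5], load = 25
  Machine 2: jobs [18, 8], load = 26
  Machine 3: jobs [17, 14], load = 31
Makespan = max load = 31

31


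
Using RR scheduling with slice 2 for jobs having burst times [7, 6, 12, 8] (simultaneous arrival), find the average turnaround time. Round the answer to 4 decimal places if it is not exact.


Time quantum = 2
Execution trace:
  J1 runs 2 units, time = 2
  J2 runs 2 units, time = 4
  J3 runs 2 units, time = 6
  J4 runs 2 units, time = 8
  J1 runs 2 units, time = 10
  J2 runs 2 units, time = 12
  J3 runs 2 units, time = 14
  J4 runs 2 units, time = 16
  J1 runs 2 units, time = 18
  J2 runs 2 units, time = 20
  J3 runs 2 units, time = 22
  J4 runs 2 units, time = 24
  J1 runs 1 units, time = 25
  J3 runs 2 units, time = 27
  J4 runs 2 units, time = 29
  J3 runs 2 units, time = 31
  J3 runs 2 units, time = 33
Finish times: [25, 20, 33, 29]
Average turnaround = 107/4 = 26.75

26.75


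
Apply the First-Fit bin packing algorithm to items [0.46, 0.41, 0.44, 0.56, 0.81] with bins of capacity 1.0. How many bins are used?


Place items sequentially using First-Fit:
  Item 0.46 -> new Bin 1
  Item 0.41 -> Bin 1 (now 0.87)
  Item 0.44 -> new Bin 2
  Item 0.56 -> Bin 2 (now 1.0)
  Item 0.81 -> new Bin 3
Total bins used = 3

3


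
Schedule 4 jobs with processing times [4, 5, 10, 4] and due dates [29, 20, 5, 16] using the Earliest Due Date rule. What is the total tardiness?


Sort by due date (EDD order): [(10, 5), (4, 16), (5, 20), (4, 29)]
Compute completion times and tardiness:
  Job 1: p=10, d=5, C=10, tardiness=max(0,10-5)=5
  Job 2: p=4, d=16, C=14, tardiness=max(0,14-16)=0
  Job 3: p=5, d=20, C=19, tardiness=max(0,19-20)=0
  Job 4: p=4, d=29, C=23, tardiness=max(0,23-29)=0
Total tardiness = 5

5


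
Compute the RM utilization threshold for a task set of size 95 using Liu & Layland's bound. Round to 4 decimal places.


Compute 2^(1/95) = 1.0073229689
Subtract 1: 1.0073229689 - 1 = 0.0073229689
Multiply by n: 95 * 0.0073229689 = 0.6956820455
Round to 4 dp: 0.6957

0.6957


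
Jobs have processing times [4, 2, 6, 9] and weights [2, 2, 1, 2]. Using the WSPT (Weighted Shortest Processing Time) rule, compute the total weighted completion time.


Compute p/w ratios and sort ascending (WSPT): [(2, 2), (4, 2), (9, 2), (6, 1)]
Compute weighted completion times:
  Job (p=2,w=2): C=2, w*C=2*2=4
  Job (p=4,w=2): C=6, w*C=2*6=12
  Job (p=9,w=2): C=15, w*C=2*15=30
  Job (p=6,w=1): C=21, w*C=1*21=21
Total weighted completion time = 67

67


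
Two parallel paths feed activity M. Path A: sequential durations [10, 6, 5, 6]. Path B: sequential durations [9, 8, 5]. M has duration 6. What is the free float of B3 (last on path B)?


ES(B3) = sum of predecessors on chain B = 17
EF(B3) = ES + duration = 17 + 5 = 22
Successor of B3 is M. ES(M) = max(sum(A), sum(B)) = max(27, 22) = 27
Free float = ES(successor) - EF(current) = 27 - 22 = 5

5


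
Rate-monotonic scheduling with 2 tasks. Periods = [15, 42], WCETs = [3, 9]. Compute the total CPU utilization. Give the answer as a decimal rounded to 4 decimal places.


Compute individual utilizations (exact fractions):
  Task 1: C/T = 3/15 = 1/5 (approx. 0.2)
  Task 2: C/T = 9/42 = 3/14 (approx. 0.2143)
Total utilization U = 1/5 + 3/14 = 29/70
Rounded to 4 decimal places: U = 0.4143
RM (Liu & Layland) bound for 2 tasks = 0.828427; compare with U = 29/70 (approx. 0.414286)
U <= bound, so schedulable by RM sufficient condition.

0.4143


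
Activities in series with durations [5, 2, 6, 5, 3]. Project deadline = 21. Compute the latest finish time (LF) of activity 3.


LF(activity 3) = deadline - sum of successor durations
Successors: activities 4 through 5 with durations [5, 3]
Sum of successor durations = 8
LF = 21 - 8 = 13

13


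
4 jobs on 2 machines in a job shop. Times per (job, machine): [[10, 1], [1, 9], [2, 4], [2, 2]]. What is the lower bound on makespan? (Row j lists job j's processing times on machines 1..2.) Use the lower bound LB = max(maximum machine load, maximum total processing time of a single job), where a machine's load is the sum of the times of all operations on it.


Machine loads:
  Machine 1: 10 + 1 + 2 + 2 = 15
  Machine 2: 1 + 9 + 4 + 2 = 16
Max machine load = 16
Job totals:
  Job 1: 11
  Job 2: 10
  Job 3: 6
  Job 4: 4
Max job total = 11
Lower bound = max(16, 11) = 16

16


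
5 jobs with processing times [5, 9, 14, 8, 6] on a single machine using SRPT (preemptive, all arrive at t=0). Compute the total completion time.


Since all jobs arrive at t=0, SRPT equals SPT ordering.
SPT order: [5, 6, 8, 9, 14]
Completion times:
  Job 1: p=5, C=5
  Job 2: p=6, C=11
  Job 3: p=8, C=19
  Job 4: p=9, C=28
  Job 5: p=14, C=42
Total completion time = 5 + 11 + 19 + 28 + 42 = 105

105


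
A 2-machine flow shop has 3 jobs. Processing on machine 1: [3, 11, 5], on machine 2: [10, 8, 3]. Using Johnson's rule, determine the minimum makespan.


Apply Johnson's rule:
  Group 1 (a <= b): [(1, 3, 10)]
  Group 2 (a > b): [(2, 11, 8), (3, 5, 3)]
Optimal job order: [1, 2, 3]
Schedule:
  Job 1: M1 done at 3, M2 done at 13
  Job 2: M1 done at 14, M2 done at 22
  Job 3: M1 done at 19, M2 done at 25
Makespan = 25

25


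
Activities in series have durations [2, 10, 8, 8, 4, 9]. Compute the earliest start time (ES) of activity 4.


Activity 4 starts after activities 1 through 3 complete.
Predecessor durations: [2, 10, 8]
ES = 2 + 10 + 8 = 20

20


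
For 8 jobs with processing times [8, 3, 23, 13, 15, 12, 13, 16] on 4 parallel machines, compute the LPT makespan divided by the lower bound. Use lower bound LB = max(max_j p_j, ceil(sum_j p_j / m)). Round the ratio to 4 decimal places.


LPT order: [23, 16, 15, 13, 13, 12, 8, 3]
Machine loads after assignment: [26, 24, 27, 26]
LPT makespan = 27
Lower bound = max(max_job, ceil(total/4)) = max(23, 26) = 26
Ratio = 27 / 26 = 1.0385

1.0385


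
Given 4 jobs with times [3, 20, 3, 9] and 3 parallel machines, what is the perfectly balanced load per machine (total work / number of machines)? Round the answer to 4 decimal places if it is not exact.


Total processing time = 3 + 20 + 3 + 9 = 35
Number of machines = 3
Ideal balanced load = 35 / 3 = 11.6667

11.6667


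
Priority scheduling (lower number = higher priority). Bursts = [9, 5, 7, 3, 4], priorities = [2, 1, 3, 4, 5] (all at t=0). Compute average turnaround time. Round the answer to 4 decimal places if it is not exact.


Sort by priority (ascending = highest first):
Order: [(1, 5), (2, 9), (3, 7), (4, 3), (5, 4)]
Completion times:
  Priority 1, burst=5, C=5
  Priority 2, burst=9, C=14
  Priority 3, burst=7, C=21
  Priority 4, burst=3, C=24
  Priority 5, burst=4, C=28
Average turnaround = 92/5 = 18.4

18.4


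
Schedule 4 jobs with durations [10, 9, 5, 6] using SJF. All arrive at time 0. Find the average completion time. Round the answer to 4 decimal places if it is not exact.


SJF order (ascending): [5, 6, 9, 10]
Completion times:
  Job 1: burst=5, C=5
  Job 2: burst=6, C=11
  Job 3: burst=9, C=20
  Job 4: burst=10, C=30
Average completion = 66/4 = 16.5

16.5


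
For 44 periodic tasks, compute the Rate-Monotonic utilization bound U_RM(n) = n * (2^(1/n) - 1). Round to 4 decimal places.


Compute 2^(1/44) = 1.0158780831
Subtract 1: 1.0158780831 - 1 = 0.0158780831
Multiply by n: 44 * 0.0158780831 = 0.6986356564
Round to 4 dp: 0.6986

0.6986


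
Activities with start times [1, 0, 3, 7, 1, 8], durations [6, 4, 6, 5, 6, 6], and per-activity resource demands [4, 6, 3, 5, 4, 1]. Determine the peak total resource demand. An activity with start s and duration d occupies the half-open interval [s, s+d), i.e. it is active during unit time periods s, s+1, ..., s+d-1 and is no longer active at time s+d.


Each activity i is active on [start_i, start_i + duration_i).
Compute total resource usage per time slot:
  t=0: active resources = [6], total = 6
  t=1: active resources = [4, 6, 4], total = 14
  t=2: active resources = [4, 6, 4], total = 14
  t=3: active resources = [4, 6, 3, 4], total = 17
  t=4: active resources = [4, 3, 4], total = 11
  t=5: active resources = [4, 3, 4], total = 11
  t=6: active resources = [4, 3, 4], total = 11
  t=7: active resources = [3, 5], total = 8
  t=8: active resources = [3, 5, 1], total = 9
  t=9: active resources = [5, 1], total = 6
  t=10: active resources = [5, 1], total = 6
  t=11: active resources = [5, 1], total = 6
  t=12: active resources = [1], total = 1
  t=13: active resources = [1], total = 1
Peak resource demand = 17

17


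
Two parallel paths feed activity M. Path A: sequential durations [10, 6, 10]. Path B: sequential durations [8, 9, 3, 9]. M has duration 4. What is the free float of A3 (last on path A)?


ES(A3) = sum of predecessors on chain A = 16
EF(A3) = ES + duration = 16 + 10 = 26
Successor of A3 is M. ES(M) = max(sum(A), sum(B)) = max(26, 29) = 29
Free float = ES(successor) - EF(current) = 29 - 26 = 3

3


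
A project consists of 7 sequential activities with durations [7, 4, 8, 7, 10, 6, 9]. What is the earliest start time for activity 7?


Activity 7 starts after activities 1 through 6 complete.
Predecessor durations: [7, 4, 8, 7, 10, 6]
ES = 7 + 4 + 8 + 7 + 10 + 6 = 42

42


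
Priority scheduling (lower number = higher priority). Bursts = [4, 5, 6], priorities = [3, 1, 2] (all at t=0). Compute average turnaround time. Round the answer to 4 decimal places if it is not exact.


Sort by priority (ascending = highest first):
Order: [(1, 5), (2, 6), (3, 4)]
Completion times:
  Priority 1, burst=5, C=5
  Priority 2, burst=6, C=11
  Priority 3, burst=4, C=15
Average turnaround = 31/3 = 10.3333

10.3333


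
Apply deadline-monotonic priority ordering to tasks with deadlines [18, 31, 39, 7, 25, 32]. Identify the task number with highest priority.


Sort tasks by relative deadline (ascending):
  Task 4: deadline = 7
  Task 1: deadline = 18
  Task 5: deadline = 25
  Task 2: deadline = 31
  Task 6: deadline = 32
  Task 3: deadline = 39
Priority order (highest first): [4, 1, 5, 2, 6, 3]
Highest priority task = 4

4


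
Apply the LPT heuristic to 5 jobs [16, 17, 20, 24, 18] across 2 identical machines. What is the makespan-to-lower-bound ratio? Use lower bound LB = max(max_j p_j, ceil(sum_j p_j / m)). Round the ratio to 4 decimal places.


LPT order: [24, 20, 18, 17, 16]
Machine loads after assignment: [41, 54]
LPT makespan = 54
Lower bound = max(max_job, ceil(total/2)) = max(24, 48) = 48
Ratio = 54 / 48 = 1.125

1.125


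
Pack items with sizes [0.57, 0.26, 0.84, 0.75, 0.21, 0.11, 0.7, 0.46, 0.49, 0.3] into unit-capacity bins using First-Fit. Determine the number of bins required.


Place items sequentially using First-Fit:
  Item 0.57 -> new Bin 1
  Item 0.26 -> Bin 1 (now 0.83)
  Item 0.84 -> new Bin 2
  Item 0.75 -> new Bin 3
  Item 0.21 -> Bin 3 (now 0.96)
  Item 0.11 -> Bin 1 (now 0.94)
  Item 0.7 -> new Bin 4
  Item 0.46 -> new Bin 5
  Item 0.49 -> Bin 5 (now 0.95)
  Item 0.3 -> Bin 4 (now 1.0)
Total bins used = 5

5


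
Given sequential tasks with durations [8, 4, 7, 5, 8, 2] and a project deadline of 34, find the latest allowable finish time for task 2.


LF(activity 2) = deadline - sum of successor durations
Successors: activities 3 through 6 with durations [7, 5, 8, 2]
Sum of successor durations = 22
LF = 34 - 22 = 12

12


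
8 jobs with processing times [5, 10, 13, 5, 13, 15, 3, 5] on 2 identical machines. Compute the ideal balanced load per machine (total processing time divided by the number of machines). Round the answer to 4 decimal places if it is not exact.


Total processing time = 5 + 10 + 13 + 5 + 13 + 15 + 3 + 5 = 69
Number of machines = 2
Ideal balanced load = 69 / 2 = 34.5

34.5


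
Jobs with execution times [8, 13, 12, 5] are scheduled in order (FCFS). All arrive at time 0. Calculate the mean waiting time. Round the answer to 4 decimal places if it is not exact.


FCFS order (as given): [8, 13, 12, 5]
Waiting times:
  Job 1: wait = 0
  Job 2: wait = 8
  Job 3: wait = 21
  Job 4: wait = 33
Sum of waiting times = 62
Average waiting time = 62/4 = 15.5

15.5


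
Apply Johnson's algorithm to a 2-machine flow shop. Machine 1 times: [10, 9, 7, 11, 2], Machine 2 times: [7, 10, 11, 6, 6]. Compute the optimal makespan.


Apply Johnson's rule:
  Group 1 (a <= b): [(5, 2, 6), (3, 7, 11), (2, 9, 10)]
  Group 2 (a > b): [(1, 10, 7), (4, 11, 6)]
Optimal job order: [5, 3, 2, 1, 4]
Schedule:
  Job 5: M1 done at 2, M2 done at 8
  Job 3: M1 done at 9, M2 done at 20
  Job 2: M1 done at 18, M2 done at 30
  Job 1: M1 done at 28, M2 done at 37
  Job 4: M1 done at 39, M2 done at 45
Makespan = 45

45


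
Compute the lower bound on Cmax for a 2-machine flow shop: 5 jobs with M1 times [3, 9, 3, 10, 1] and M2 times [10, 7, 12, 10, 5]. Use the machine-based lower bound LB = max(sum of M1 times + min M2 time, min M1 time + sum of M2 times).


LB1 = sum(M1 times) + min(M2 times) = 26 + 5 = 31
LB2 = min(M1 times) + sum(M2 times) = 1 + 44 = 45
Lower bound = max(LB1, LB2) = max(31, 45) = 45

45


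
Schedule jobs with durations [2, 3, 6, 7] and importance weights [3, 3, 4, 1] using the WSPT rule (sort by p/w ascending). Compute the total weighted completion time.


Compute p/w ratios and sort ascending (WSPT): [(2, 3), (3, 3), (6, 4), (7, 1)]
Compute weighted completion times:
  Job (p=2,w=3): C=2, w*C=3*2=6
  Job (p=3,w=3): C=5, w*C=3*5=15
  Job (p=6,w=4): C=11, w*C=4*11=44
  Job (p=7,w=1): C=18, w*C=1*18=18
Total weighted completion time = 83

83
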